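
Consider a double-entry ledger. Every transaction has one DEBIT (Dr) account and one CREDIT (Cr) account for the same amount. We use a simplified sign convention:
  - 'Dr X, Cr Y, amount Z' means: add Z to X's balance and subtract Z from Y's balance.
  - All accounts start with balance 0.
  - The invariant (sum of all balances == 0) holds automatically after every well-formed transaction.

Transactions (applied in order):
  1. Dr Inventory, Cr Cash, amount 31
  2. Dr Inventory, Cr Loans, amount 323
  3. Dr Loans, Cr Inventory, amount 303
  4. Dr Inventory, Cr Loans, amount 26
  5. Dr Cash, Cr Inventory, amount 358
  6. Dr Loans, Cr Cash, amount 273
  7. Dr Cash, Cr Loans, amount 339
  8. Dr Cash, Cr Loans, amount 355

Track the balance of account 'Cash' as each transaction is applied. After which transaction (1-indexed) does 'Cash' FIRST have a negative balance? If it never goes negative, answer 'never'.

After txn 1: Cash=-31

Answer: 1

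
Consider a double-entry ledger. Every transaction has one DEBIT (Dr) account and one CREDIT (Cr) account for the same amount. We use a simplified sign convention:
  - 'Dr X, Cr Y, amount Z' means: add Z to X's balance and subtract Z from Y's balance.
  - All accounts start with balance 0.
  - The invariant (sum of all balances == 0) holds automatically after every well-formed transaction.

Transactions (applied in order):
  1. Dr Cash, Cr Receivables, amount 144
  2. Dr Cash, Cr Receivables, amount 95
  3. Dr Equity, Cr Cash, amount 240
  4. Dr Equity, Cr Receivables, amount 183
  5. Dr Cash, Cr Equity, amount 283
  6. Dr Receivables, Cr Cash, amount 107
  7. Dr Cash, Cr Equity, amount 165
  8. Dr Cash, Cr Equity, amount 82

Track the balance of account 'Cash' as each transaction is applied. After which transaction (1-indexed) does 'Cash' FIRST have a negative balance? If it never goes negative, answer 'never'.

Answer: 3

Derivation:
After txn 1: Cash=144
After txn 2: Cash=239
After txn 3: Cash=-1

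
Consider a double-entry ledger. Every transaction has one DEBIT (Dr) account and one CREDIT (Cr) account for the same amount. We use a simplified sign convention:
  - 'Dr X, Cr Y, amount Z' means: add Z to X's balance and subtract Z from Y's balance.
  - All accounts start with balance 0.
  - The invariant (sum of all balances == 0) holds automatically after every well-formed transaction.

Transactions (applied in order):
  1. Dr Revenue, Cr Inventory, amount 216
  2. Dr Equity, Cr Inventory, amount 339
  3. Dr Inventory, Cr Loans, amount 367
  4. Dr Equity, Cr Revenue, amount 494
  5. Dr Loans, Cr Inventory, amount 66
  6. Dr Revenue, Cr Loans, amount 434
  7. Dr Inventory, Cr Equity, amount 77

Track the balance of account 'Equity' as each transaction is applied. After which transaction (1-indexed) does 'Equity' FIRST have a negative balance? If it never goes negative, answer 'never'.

Answer: never

Derivation:
After txn 1: Equity=0
After txn 2: Equity=339
After txn 3: Equity=339
After txn 4: Equity=833
After txn 5: Equity=833
After txn 6: Equity=833
After txn 7: Equity=756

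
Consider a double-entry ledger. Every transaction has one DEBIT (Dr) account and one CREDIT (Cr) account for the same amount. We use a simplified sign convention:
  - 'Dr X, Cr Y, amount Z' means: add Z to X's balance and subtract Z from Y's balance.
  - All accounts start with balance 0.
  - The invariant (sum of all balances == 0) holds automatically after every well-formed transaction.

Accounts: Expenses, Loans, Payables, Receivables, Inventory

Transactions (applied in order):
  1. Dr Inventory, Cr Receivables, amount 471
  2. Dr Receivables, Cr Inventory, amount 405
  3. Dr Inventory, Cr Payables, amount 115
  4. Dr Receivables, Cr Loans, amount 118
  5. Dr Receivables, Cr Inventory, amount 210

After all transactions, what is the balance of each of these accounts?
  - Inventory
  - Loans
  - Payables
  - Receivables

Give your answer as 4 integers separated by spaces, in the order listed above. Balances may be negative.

Answer: -29 -118 -115 262

Derivation:
After txn 1 (Dr Inventory, Cr Receivables, amount 471): Inventory=471 Receivables=-471
After txn 2 (Dr Receivables, Cr Inventory, amount 405): Inventory=66 Receivables=-66
After txn 3 (Dr Inventory, Cr Payables, amount 115): Inventory=181 Payables=-115 Receivables=-66
After txn 4 (Dr Receivables, Cr Loans, amount 118): Inventory=181 Loans=-118 Payables=-115 Receivables=52
After txn 5 (Dr Receivables, Cr Inventory, amount 210): Inventory=-29 Loans=-118 Payables=-115 Receivables=262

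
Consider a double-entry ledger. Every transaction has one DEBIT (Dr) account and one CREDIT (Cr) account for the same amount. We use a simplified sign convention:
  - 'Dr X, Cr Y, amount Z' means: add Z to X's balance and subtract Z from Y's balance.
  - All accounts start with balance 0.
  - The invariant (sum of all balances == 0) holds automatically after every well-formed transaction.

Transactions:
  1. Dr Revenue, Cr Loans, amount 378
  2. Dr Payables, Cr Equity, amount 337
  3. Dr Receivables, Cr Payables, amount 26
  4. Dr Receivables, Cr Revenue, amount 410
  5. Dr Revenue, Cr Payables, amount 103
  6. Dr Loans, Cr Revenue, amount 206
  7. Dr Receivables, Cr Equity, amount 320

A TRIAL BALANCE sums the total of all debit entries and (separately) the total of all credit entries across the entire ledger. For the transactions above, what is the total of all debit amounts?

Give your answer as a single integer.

Answer: 1780

Derivation:
Txn 1: debit+=378
Txn 2: debit+=337
Txn 3: debit+=26
Txn 4: debit+=410
Txn 5: debit+=103
Txn 6: debit+=206
Txn 7: debit+=320
Total debits = 1780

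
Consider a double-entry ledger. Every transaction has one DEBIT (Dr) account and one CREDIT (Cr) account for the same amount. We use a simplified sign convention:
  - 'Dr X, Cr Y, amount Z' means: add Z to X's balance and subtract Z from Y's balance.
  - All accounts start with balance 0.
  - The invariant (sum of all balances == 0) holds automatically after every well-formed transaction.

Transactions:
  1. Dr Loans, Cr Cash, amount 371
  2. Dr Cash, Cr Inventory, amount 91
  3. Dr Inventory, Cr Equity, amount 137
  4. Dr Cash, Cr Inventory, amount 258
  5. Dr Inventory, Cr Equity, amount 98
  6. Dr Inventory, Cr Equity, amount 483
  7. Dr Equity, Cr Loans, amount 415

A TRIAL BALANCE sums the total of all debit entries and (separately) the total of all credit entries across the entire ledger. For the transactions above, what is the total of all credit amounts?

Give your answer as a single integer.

Answer: 1853

Derivation:
Txn 1: credit+=371
Txn 2: credit+=91
Txn 3: credit+=137
Txn 4: credit+=258
Txn 5: credit+=98
Txn 6: credit+=483
Txn 7: credit+=415
Total credits = 1853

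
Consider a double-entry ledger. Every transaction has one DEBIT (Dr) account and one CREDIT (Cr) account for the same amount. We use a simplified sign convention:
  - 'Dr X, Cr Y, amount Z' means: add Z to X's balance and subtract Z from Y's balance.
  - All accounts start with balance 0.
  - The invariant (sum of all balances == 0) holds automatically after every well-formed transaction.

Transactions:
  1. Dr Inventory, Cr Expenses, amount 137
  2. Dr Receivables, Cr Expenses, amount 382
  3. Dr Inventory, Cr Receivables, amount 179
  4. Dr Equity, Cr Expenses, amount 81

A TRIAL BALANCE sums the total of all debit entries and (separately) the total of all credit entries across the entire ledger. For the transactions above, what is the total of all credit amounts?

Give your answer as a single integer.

Txn 1: credit+=137
Txn 2: credit+=382
Txn 3: credit+=179
Txn 4: credit+=81
Total credits = 779

Answer: 779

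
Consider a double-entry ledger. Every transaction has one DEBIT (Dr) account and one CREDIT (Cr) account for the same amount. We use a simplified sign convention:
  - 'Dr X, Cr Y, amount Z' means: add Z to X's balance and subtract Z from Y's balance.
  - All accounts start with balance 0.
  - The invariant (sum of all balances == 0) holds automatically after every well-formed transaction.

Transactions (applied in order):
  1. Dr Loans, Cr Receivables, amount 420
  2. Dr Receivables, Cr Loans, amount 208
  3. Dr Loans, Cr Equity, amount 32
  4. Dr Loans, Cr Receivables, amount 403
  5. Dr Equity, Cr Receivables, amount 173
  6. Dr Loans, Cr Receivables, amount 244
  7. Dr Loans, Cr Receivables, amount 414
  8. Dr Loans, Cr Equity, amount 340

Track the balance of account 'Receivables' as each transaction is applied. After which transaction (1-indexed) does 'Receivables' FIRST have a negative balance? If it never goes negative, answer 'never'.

Answer: 1

Derivation:
After txn 1: Receivables=-420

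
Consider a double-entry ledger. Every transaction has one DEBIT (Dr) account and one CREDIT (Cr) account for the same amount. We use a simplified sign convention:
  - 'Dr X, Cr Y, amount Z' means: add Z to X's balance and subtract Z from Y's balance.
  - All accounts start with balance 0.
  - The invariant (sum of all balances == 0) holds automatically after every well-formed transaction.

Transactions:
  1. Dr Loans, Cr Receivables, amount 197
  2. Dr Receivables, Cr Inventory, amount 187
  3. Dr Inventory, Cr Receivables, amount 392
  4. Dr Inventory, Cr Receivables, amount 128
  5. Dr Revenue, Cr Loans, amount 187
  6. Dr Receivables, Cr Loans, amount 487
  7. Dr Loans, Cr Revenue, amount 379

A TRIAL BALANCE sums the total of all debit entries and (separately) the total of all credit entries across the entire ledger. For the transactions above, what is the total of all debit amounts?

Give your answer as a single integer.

Answer: 1957

Derivation:
Txn 1: debit+=197
Txn 2: debit+=187
Txn 3: debit+=392
Txn 4: debit+=128
Txn 5: debit+=187
Txn 6: debit+=487
Txn 7: debit+=379
Total debits = 1957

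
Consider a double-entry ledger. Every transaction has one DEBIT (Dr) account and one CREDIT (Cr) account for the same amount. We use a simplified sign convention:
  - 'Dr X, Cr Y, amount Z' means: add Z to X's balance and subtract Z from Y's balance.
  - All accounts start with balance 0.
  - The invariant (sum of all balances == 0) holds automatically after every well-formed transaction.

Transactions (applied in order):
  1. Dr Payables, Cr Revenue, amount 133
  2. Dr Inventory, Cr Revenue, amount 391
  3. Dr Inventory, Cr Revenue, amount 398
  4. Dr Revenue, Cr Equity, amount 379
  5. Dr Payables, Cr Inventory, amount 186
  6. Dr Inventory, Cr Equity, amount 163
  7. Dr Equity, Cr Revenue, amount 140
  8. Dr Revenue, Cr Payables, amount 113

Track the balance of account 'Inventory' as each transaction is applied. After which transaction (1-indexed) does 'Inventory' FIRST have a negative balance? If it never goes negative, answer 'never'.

After txn 1: Inventory=0
After txn 2: Inventory=391
After txn 3: Inventory=789
After txn 4: Inventory=789
After txn 5: Inventory=603
After txn 6: Inventory=766
After txn 7: Inventory=766
After txn 8: Inventory=766

Answer: never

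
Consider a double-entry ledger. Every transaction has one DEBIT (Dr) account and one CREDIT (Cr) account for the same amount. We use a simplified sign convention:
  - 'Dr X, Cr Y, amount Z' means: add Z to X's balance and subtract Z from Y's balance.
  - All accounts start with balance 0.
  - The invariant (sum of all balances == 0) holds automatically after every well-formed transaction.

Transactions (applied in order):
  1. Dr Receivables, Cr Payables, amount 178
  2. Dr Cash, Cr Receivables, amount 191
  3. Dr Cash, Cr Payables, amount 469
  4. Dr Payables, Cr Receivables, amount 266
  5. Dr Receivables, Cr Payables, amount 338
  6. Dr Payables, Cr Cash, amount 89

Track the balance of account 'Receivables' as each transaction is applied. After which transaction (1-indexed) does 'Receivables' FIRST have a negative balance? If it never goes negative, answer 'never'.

After txn 1: Receivables=178
After txn 2: Receivables=-13

Answer: 2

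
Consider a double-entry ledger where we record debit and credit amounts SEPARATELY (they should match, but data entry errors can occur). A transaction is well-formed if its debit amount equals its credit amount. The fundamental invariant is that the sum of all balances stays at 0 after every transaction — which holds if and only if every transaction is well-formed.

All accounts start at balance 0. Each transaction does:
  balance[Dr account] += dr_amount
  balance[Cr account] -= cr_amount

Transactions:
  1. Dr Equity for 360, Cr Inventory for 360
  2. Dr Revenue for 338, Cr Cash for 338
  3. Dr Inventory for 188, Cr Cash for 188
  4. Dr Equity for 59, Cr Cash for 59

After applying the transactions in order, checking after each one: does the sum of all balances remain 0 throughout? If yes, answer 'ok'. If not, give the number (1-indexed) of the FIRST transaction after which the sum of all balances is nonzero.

Answer: ok

Derivation:
After txn 1: dr=360 cr=360 sum_balances=0
After txn 2: dr=338 cr=338 sum_balances=0
After txn 3: dr=188 cr=188 sum_balances=0
After txn 4: dr=59 cr=59 sum_balances=0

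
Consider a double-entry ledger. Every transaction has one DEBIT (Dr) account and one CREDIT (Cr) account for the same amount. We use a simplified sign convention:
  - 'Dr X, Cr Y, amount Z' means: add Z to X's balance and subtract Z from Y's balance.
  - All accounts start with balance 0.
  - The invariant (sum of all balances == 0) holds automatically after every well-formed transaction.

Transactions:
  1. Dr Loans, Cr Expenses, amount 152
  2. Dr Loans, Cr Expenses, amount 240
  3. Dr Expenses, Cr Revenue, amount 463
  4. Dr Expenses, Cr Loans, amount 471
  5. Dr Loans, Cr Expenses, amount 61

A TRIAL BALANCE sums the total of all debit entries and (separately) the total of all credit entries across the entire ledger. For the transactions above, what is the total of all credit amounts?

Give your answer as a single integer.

Answer: 1387

Derivation:
Txn 1: credit+=152
Txn 2: credit+=240
Txn 3: credit+=463
Txn 4: credit+=471
Txn 5: credit+=61
Total credits = 1387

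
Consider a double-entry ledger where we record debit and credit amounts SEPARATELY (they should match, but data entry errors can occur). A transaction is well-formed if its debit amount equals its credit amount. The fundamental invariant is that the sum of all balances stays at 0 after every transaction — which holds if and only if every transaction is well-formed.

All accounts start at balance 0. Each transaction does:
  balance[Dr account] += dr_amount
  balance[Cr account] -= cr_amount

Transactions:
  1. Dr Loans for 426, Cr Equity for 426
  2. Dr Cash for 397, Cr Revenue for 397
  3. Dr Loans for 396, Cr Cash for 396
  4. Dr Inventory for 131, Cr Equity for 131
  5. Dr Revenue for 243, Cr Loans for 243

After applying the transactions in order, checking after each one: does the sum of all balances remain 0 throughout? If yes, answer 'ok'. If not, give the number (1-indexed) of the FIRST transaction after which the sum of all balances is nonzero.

After txn 1: dr=426 cr=426 sum_balances=0
After txn 2: dr=397 cr=397 sum_balances=0
After txn 3: dr=396 cr=396 sum_balances=0
After txn 4: dr=131 cr=131 sum_balances=0
After txn 5: dr=243 cr=243 sum_balances=0

Answer: ok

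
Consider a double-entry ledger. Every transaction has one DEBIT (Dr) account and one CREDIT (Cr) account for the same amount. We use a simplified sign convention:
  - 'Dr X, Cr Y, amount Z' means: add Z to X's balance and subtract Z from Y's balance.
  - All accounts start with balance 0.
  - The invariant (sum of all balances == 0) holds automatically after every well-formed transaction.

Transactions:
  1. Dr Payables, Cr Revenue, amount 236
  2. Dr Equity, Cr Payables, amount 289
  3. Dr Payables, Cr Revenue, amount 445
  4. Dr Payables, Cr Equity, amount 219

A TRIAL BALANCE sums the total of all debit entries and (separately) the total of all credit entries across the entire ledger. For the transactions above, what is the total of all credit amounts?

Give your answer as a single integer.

Answer: 1189

Derivation:
Txn 1: credit+=236
Txn 2: credit+=289
Txn 3: credit+=445
Txn 4: credit+=219
Total credits = 1189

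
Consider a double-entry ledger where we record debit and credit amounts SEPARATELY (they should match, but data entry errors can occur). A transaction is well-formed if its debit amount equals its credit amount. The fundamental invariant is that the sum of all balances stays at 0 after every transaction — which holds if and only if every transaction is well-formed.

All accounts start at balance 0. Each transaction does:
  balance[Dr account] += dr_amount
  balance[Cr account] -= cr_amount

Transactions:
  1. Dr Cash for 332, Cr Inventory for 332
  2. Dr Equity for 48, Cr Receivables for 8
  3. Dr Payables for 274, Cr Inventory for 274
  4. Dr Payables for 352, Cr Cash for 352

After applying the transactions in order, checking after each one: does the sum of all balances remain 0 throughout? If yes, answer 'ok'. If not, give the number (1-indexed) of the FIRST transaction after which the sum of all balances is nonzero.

Answer: 2

Derivation:
After txn 1: dr=332 cr=332 sum_balances=0
After txn 2: dr=48 cr=8 sum_balances=40
After txn 3: dr=274 cr=274 sum_balances=40
After txn 4: dr=352 cr=352 sum_balances=40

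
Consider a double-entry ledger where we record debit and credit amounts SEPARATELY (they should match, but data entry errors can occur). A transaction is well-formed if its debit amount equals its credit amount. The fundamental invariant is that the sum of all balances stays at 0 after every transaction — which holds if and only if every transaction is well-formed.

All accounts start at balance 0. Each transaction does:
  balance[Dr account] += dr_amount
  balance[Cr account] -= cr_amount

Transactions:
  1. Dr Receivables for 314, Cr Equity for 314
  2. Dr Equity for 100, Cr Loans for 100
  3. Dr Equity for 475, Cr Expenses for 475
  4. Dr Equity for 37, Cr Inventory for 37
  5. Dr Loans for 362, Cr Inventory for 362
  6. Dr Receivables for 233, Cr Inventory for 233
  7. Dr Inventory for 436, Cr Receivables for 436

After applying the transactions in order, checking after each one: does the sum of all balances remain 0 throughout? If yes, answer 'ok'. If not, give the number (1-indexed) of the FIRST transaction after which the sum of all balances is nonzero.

Answer: ok

Derivation:
After txn 1: dr=314 cr=314 sum_balances=0
After txn 2: dr=100 cr=100 sum_balances=0
After txn 3: dr=475 cr=475 sum_balances=0
After txn 4: dr=37 cr=37 sum_balances=0
After txn 5: dr=362 cr=362 sum_balances=0
After txn 6: dr=233 cr=233 sum_balances=0
After txn 7: dr=436 cr=436 sum_balances=0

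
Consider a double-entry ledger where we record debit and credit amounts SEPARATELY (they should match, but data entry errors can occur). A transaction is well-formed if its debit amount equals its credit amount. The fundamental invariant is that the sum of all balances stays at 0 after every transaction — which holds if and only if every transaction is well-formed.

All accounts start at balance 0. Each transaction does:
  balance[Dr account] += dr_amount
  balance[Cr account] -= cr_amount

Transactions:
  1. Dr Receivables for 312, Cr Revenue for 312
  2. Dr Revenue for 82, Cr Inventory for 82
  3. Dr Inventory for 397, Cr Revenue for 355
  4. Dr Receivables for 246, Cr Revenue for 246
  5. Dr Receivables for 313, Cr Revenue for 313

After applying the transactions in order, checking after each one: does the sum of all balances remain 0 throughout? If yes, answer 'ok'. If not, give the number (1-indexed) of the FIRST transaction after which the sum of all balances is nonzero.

Answer: 3

Derivation:
After txn 1: dr=312 cr=312 sum_balances=0
After txn 2: dr=82 cr=82 sum_balances=0
After txn 3: dr=397 cr=355 sum_balances=42
After txn 4: dr=246 cr=246 sum_balances=42
After txn 5: dr=313 cr=313 sum_balances=42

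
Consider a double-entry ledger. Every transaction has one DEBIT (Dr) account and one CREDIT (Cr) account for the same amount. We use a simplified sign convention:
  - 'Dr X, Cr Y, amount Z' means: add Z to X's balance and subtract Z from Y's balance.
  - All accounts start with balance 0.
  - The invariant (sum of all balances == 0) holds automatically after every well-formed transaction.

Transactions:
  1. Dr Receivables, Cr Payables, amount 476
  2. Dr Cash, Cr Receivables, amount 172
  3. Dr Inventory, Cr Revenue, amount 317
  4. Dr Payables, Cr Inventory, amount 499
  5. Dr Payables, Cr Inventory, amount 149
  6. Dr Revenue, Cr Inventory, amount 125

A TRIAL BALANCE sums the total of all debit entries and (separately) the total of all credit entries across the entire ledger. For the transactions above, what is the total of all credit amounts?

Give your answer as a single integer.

Txn 1: credit+=476
Txn 2: credit+=172
Txn 3: credit+=317
Txn 4: credit+=499
Txn 5: credit+=149
Txn 6: credit+=125
Total credits = 1738

Answer: 1738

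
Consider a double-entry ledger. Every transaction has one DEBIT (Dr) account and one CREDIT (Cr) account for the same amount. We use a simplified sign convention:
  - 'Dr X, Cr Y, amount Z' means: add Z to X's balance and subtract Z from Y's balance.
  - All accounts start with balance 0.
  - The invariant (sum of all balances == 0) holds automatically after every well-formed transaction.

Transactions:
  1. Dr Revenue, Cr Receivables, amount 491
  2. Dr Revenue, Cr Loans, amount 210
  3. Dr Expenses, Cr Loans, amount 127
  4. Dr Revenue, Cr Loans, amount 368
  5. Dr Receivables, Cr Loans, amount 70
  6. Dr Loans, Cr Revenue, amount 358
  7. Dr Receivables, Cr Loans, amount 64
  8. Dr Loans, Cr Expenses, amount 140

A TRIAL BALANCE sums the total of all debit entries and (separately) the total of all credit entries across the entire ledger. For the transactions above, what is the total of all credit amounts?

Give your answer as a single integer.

Answer: 1828

Derivation:
Txn 1: credit+=491
Txn 2: credit+=210
Txn 3: credit+=127
Txn 4: credit+=368
Txn 5: credit+=70
Txn 6: credit+=358
Txn 7: credit+=64
Txn 8: credit+=140
Total credits = 1828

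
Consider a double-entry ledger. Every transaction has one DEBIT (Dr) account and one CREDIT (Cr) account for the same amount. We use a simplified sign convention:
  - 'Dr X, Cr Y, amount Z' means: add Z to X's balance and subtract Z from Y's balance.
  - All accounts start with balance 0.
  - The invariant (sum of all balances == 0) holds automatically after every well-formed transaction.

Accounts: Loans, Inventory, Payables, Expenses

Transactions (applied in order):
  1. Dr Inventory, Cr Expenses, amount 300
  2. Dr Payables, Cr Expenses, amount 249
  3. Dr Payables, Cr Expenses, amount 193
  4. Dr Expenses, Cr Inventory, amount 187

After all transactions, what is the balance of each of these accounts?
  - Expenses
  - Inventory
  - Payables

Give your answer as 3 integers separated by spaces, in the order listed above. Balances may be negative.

Answer: -555 113 442

Derivation:
After txn 1 (Dr Inventory, Cr Expenses, amount 300): Expenses=-300 Inventory=300
After txn 2 (Dr Payables, Cr Expenses, amount 249): Expenses=-549 Inventory=300 Payables=249
After txn 3 (Dr Payables, Cr Expenses, amount 193): Expenses=-742 Inventory=300 Payables=442
After txn 4 (Dr Expenses, Cr Inventory, amount 187): Expenses=-555 Inventory=113 Payables=442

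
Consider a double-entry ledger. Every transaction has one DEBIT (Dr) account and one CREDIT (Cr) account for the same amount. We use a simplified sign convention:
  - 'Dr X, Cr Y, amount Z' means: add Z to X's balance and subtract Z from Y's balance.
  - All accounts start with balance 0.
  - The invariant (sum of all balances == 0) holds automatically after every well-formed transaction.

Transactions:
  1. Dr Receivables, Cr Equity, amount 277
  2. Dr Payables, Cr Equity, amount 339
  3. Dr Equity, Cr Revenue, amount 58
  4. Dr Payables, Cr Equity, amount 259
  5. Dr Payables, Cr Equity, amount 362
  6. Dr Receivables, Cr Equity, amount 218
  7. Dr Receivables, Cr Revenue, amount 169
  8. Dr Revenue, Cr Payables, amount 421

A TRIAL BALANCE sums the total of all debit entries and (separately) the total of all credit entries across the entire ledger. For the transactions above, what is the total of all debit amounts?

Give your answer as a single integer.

Answer: 2103

Derivation:
Txn 1: debit+=277
Txn 2: debit+=339
Txn 3: debit+=58
Txn 4: debit+=259
Txn 5: debit+=362
Txn 6: debit+=218
Txn 7: debit+=169
Txn 8: debit+=421
Total debits = 2103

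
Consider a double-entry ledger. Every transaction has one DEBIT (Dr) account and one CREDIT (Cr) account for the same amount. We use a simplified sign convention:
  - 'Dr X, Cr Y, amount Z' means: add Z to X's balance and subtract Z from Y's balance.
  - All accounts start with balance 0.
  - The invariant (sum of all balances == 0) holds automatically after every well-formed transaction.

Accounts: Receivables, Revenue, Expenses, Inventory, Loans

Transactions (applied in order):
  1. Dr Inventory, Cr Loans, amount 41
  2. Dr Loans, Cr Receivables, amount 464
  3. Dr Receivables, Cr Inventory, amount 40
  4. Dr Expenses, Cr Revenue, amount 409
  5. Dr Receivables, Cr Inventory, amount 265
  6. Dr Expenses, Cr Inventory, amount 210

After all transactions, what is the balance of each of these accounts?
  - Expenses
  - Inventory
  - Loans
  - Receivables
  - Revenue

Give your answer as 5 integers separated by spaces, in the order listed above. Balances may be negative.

Answer: 619 -474 423 -159 -409

Derivation:
After txn 1 (Dr Inventory, Cr Loans, amount 41): Inventory=41 Loans=-41
After txn 2 (Dr Loans, Cr Receivables, amount 464): Inventory=41 Loans=423 Receivables=-464
After txn 3 (Dr Receivables, Cr Inventory, amount 40): Inventory=1 Loans=423 Receivables=-424
After txn 4 (Dr Expenses, Cr Revenue, amount 409): Expenses=409 Inventory=1 Loans=423 Receivables=-424 Revenue=-409
After txn 5 (Dr Receivables, Cr Inventory, amount 265): Expenses=409 Inventory=-264 Loans=423 Receivables=-159 Revenue=-409
After txn 6 (Dr Expenses, Cr Inventory, amount 210): Expenses=619 Inventory=-474 Loans=423 Receivables=-159 Revenue=-409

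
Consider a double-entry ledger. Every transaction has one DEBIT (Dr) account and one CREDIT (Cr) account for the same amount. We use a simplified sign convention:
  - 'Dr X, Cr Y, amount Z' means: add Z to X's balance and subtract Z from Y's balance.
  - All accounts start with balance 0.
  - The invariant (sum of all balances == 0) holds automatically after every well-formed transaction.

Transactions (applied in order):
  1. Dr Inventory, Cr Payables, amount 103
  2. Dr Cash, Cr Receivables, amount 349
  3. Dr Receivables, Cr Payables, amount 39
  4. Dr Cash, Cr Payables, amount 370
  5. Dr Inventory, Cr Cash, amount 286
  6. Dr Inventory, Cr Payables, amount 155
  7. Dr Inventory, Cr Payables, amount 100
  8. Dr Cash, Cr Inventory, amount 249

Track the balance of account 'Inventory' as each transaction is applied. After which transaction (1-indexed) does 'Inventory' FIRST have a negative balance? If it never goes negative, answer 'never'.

Answer: never

Derivation:
After txn 1: Inventory=103
After txn 2: Inventory=103
After txn 3: Inventory=103
After txn 4: Inventory=103
After txn 5: Inventory=389
After txn 6: Inventory=544
After txn 7: Inventory=644
After txn 8: Inventory=395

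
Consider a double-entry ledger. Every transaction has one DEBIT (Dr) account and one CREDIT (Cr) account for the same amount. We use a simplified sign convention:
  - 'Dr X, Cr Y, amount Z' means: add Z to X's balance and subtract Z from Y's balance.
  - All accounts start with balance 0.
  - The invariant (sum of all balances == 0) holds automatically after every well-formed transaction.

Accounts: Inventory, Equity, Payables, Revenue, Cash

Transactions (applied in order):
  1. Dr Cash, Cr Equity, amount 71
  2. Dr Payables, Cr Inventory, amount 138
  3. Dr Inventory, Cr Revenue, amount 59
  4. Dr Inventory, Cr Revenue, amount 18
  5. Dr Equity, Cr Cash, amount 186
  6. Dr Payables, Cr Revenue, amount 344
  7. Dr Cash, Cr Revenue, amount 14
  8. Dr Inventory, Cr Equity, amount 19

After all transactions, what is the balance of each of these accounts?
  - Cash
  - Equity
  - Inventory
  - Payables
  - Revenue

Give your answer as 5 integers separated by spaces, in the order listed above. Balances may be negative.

After txn 1 (Dr Cash, Cr Equity, amount 71): Cash=71 Equity=-71
After txn 2 (Dr Payables, Cr Inventory, amount 138): Cash=71 Equity=-71 Inventory=-138 Payables=138
After txn 3 (Dr Inventory, Cr Revenue, amount 59): Cash=71 Equity=-71 Inventory=-79 Payables=138 Revenue=-59
After txn 4 (Dr Inventory, Cr Revenue, amount 18): Cash=71 Equity=-71 Inventory=-61 Payables=138 Revenue=-77
After txn 5 (Dr Equity, Cr Cash, amount 186): Cash=-115 Equity=115 Inventory=-61 Payables=138 Revenue=-77
After txn 6 (Dr Payables, Cr Revenue, amount 344): Cash=-115 Equity=115 Inventory=-61 Payables=482 Revenue=-421
After txn 7 (Dr Cash, Cr Revenue, amount 14): Cash=-101 Equity=115 Inventory=-61 Payables=482 Revenue=-435
After txn 8 (Dr Inventory, Cr Equity, amount 19): Cash=-101 Equity=96 Inventory=-42 Payables=482 Revenue=-435

Answer: -101 96 -42 482 -435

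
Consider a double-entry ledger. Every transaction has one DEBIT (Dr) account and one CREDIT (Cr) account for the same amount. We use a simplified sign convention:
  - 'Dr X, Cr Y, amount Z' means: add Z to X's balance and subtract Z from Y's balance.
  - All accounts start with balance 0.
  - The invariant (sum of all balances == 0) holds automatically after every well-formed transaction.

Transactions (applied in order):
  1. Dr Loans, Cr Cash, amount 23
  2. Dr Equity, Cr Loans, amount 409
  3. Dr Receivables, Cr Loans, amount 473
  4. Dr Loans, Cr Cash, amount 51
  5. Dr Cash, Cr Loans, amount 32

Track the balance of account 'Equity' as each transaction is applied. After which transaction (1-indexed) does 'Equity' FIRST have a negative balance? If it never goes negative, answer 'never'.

After txn 1: Equity=0
After txn 2: Equity=409
After txn 3: Equity=409
After txn 4: Equity=409
After txn 5: Equity=409

Answer: never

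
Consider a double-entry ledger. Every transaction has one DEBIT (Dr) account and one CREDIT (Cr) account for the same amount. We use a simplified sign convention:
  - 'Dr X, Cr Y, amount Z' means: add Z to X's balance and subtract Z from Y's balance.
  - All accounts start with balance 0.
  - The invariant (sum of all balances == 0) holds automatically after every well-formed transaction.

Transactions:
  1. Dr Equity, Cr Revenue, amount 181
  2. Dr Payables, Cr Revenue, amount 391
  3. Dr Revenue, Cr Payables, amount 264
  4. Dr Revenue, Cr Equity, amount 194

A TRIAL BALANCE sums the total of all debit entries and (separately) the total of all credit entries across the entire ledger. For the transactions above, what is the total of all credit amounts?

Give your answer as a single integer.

Answer: 1030

Derivation:
Txn 1: credit+=181
Txn 2: credit+=391
Txn 3: credit+=264
Txn 4: credit+=194
Total credits = 1030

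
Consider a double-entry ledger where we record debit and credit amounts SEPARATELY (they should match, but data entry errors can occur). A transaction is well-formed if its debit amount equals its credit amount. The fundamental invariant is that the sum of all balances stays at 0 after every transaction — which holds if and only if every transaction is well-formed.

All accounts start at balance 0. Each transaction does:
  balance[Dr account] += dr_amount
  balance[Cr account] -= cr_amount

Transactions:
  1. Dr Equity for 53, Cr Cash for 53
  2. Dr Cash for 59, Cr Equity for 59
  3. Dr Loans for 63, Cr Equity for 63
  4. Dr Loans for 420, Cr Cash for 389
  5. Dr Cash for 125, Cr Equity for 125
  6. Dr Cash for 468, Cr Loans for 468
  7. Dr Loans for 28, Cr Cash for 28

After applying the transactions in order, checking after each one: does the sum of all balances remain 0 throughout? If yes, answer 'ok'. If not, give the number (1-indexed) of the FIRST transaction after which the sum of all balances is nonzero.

After txn 1: dr=53 cr=53 sum_balances=0
After txn 2: dr=59 cr=59 sum_balances=0
After txn 3: dr=63 cr=63 sum_balances=0
After txn 4: dr=420 cr=389 sum_balances=31
After txn 5: dr=125 cr=125 sum_balances=31
After txn 6: dr=468 cr=468 sum_balances=31
After txn 7: dr=28 cr=28 sum_balances=31

Answer: 4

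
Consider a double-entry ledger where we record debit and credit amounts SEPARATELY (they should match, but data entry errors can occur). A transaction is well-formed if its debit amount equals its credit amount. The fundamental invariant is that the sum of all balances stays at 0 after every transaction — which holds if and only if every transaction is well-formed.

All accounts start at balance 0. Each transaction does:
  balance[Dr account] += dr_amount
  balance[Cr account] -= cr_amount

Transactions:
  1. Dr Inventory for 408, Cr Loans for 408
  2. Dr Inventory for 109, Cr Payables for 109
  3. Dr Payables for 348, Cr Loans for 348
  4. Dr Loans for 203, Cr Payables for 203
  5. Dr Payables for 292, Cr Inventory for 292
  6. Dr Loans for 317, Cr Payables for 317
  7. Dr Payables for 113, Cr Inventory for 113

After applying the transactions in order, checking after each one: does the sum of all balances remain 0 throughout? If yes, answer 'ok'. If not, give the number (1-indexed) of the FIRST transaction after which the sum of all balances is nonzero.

Answer: ok

Derivation:
After txn 1: dr=408 cr=408 sum_balances=0
After txn 2: dr=109 cr=109 sum_balances=0
After txn 3: dr=348 cr=348 sum_balances=0
After txn 4: dr=203 cr=203 sum_balances=0
After txn 5: dr=292 cr=292 sum_balances=0
After txn 6: dr=317 cr=317 sum_balances=0
After txn 7: dr=113 cr=113 sum_balances=0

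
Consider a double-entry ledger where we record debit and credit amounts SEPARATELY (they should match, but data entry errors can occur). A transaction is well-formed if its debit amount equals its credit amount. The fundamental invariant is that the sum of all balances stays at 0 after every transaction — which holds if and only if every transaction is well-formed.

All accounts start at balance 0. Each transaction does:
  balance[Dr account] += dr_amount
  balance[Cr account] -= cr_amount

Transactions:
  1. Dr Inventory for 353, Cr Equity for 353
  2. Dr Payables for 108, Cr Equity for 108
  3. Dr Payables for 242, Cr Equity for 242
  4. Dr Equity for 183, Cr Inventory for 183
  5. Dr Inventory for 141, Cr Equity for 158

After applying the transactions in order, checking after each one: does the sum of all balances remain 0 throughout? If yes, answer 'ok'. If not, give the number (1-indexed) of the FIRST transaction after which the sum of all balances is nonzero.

Answer: 5

Derivation:
After txn 1: dr=353 cr=353 sum_balances=0
After txn 2: dr=108 cr=108 sum_balances=0
After txn 3: dr=242 cr=242 sum_balances=0
After txn 4: dr=183 cr=183 sum_balances=0
After txn 5: dr=141 cr=158 sum_balances=-17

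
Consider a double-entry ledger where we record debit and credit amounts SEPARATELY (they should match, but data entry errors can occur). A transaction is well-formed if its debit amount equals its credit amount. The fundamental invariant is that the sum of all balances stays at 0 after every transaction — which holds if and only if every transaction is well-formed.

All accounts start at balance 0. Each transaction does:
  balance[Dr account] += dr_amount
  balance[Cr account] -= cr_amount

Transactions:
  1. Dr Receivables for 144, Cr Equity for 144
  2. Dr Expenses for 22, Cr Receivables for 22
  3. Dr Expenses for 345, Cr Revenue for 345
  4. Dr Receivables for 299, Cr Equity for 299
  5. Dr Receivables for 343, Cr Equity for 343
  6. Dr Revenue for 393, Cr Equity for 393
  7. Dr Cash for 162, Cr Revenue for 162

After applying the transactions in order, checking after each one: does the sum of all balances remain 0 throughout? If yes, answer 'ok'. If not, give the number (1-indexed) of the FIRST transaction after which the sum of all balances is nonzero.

Answer: ok

Derivation:
After txn 1: dr=144 cr=144 sum_balances=0
After txn 2: dr=22 cr=22 sum_balances=0
After txn 3: dr=345 cr=345 sum_balances=0
After txn 4: dr=299 cr=299 sum_balances=0
After txn 5: dr=343 cr=343 sum_balances=0
After txn 6: dr=393 cr=393 sum_balances=0
After txn 7: dr=162 cr=162 sum_balances=0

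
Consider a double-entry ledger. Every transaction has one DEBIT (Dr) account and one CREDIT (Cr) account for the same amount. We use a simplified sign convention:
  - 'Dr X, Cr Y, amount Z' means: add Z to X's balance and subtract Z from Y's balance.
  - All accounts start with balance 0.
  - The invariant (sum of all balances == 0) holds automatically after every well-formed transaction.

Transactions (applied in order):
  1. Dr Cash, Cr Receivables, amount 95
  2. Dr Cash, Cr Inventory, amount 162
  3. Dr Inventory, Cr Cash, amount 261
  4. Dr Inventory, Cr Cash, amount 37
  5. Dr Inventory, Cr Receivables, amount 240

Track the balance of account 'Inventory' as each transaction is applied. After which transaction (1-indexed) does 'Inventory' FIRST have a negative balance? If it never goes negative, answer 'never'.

After txn 1: Inventory=0
After txn 2: Inventory=-162

Answer: 2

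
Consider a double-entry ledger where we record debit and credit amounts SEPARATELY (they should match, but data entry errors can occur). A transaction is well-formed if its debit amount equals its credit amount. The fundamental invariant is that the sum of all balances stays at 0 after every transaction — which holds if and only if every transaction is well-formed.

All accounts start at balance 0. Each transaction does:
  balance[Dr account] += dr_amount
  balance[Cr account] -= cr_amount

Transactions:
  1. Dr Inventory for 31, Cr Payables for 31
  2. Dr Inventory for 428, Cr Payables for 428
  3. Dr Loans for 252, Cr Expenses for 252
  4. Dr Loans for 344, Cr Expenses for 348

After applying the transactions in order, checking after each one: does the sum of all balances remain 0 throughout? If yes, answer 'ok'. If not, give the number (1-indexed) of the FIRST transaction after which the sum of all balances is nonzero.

Answer: 4

Derivation:
After txn 1: dr=31 cr=31 sum_balances=0
After txn 2: dr=428 cr=428 sum_balances=0
After txn 3: dr=252 cr=252 sum_balances=0
After txn 4: dr=344 cr=348 sum_balances=-4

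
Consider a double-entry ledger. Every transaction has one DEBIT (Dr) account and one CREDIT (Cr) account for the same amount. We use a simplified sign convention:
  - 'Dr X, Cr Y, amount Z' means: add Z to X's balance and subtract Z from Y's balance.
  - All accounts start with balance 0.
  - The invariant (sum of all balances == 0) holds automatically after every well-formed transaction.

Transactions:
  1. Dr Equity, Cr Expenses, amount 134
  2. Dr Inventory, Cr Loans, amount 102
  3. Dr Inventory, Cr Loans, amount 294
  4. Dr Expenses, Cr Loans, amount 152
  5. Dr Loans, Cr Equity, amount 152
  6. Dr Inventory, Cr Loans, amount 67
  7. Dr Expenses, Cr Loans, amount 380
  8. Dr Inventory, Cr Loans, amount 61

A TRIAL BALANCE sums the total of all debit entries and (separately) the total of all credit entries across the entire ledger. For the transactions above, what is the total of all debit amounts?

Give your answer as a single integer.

Txn 1: debit+=134
Txn 2: debit+=102
Txn 3: debit+=294
Txn 4: debit+=152
Txn 5: debit+=152
Txn 6: debit+=67
Txn 7: debit+=380
Txn 8: debit+=61
Total debits = 1342

Answer: 1342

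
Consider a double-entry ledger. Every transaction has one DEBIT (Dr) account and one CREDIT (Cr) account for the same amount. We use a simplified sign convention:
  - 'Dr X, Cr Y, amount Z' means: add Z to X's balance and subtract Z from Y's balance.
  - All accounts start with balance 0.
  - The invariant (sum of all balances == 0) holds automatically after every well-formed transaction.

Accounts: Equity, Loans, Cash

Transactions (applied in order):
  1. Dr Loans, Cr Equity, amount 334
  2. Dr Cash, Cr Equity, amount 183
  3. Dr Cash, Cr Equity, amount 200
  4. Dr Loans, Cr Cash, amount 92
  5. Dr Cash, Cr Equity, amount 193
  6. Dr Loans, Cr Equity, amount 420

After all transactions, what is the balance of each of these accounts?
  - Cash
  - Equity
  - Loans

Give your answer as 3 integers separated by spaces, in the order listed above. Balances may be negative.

After txn 1 (Dr Loans, Cr Equity, amount 334): Equity=-334 Loans=334
After txn 2 (Dr Cash, Cr Equity, amount 183): Cash=183 Equity=-517 Loans=334
After txn 3 (Dr Cash, Cr Equity, amount 200): Cash=383 Equity=-717 Loans=334
After txn 4 (Dr Loans, Cr Cash, amount 92): Cash=291 Equity=-717 Loans=426
After txn 5 (Dr Cash, Cr Equity, amount 193): Cash=484 Equity=-910 Loans=426
After txn 6 (Dr Loans, Cr Equity, amount 420): Cash=484 Equity=-1330 Loans=846

Answer: 484 -1330 846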